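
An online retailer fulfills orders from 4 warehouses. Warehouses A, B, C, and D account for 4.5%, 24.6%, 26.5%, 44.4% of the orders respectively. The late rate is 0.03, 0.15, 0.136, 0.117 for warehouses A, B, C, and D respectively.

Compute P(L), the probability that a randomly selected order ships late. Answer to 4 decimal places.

Summing over the partition,
P(L) = P(L|A)·P(A) + P(L|B)·P(B) + P(L|C)·P(C) + P(L|D)·P(D)
      = 0.03·0.045 + 0.15·0.246 + 0.136·0.265 + 0.117·0.444
      = 0.00135 + 0.0369 + 0.03604 + 0.051948 = 0.126238

P(L) ≈ 0.1262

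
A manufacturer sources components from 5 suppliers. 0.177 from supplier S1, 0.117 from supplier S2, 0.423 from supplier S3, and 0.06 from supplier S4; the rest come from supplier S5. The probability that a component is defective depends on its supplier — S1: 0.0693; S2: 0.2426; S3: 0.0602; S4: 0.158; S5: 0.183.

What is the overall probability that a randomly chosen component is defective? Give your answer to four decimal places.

P(S5) = 1 − (0.177 + 0.117 + 0.423 + 0.06) = 0.223.
P(D) = P(D|S1)·P(S1) + P(D|S2)·P(S2) + P(D|S3)·P(S3) + P(D|S4)·P(S4) + P(D|S5)·P(S5)
      = 0.0693·0.177 + 0.2426·0.117 + 0.0602·0.423 + 0.158·0.06 + 0.183·0.223
      = 0.0122661 + 0.0283842 + 0.0254646 + 0.00948 + 0.040809 = 0.1164039

P(D) ≈ 0.1164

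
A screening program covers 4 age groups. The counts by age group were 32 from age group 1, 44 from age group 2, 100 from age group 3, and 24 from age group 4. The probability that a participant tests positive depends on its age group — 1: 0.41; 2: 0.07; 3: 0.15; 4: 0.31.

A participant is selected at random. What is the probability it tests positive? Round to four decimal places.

Total: 32 + 44 + 100 + 24 = 200.
P(1) = 32/200 = 0.16. P(2) = 44/200 = 0.22. P(3) = 100/200 = 0.5. P(4) = 24/200 = 0.12.
P(T) = P(T|1)·P(1) + P(T|2)·P(2) + P(T|3)·P(3) + P(T|4)·P(4)
      = 0.41·0.16 + 0.07·0.22 + 0.15·0.5 + 0.31·0.12
      = 0.0656 + 0.0154 + 0.075 + 0.0372 = 0.1932

P(T) ≈ 0.1932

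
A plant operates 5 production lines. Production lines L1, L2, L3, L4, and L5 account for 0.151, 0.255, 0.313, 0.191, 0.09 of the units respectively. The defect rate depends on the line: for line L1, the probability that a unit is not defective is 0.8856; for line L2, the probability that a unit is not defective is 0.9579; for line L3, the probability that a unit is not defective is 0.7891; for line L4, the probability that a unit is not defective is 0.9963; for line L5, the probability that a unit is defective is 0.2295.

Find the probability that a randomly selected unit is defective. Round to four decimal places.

P(D|L1) = 1 − 0.8856 = 0.1144.
P(D|L2) = 1 − 0.9579 = 0.0421.
P(D|L3) = 1 − 0.7891 = 0.2109.
P(D|L4) = 1 − 0.9963 = 0.0037.
P(D) = P(D|L1)·P(L1) + P(D|L2)·P(L2) + P(D|L3)·P(L3) + P(D|L4)·P(L4) + P(D|L5)·P(L5)
      = 0.1144·0.151 + 0.0421·0.255 + 0.2109·0.313 + 0.0037·0.191 + 0.2295·0.09
      = 0.0172744 + 0.0107355 + 0.0660117 + 0.0007067 + 0.020655 = 0.1153833

0.1154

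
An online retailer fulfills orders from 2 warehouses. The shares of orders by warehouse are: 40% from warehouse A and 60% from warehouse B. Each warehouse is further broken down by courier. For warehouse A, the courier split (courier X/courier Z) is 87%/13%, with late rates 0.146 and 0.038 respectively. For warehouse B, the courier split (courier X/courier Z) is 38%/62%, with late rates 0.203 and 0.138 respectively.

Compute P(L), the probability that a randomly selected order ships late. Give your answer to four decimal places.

P(L) ≈ 0.1504

P(L|A) = 0.87·0.146 + 0.13·0.038 = 0.12702 + 0.00494 = 0.13196
P(L|B) = 0.38·0.203 + 0.62·0.138 = 0.07714 + 0.08556 = 0.1627
By total probability over the outer partition,
P(L) = 0.4·0.13196 + 0.6·0.1627
      = 0.052784 + 0.09762 = 0.150404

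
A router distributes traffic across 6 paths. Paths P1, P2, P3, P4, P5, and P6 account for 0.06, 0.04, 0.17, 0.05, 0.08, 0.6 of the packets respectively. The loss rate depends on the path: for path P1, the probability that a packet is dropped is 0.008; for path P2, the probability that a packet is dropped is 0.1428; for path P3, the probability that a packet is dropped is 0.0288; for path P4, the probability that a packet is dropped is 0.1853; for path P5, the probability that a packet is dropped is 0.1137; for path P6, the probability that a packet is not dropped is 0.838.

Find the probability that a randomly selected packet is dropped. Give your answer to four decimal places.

0.1266

P(L|P6) = 1 − 0.838 = 0.162.
P(L) = P(L|P1)·P(P1) + P(L|P2)·P(P2) + P(L|P3)·P(P3) + P(L|P4)·P(P4) + P(L|P5)·P(P5) + P(L|P6)·P(P6)
      = 0.008·0.06 + 0.1428·0.04 + 0.0288·0.17 + 0.1853·0.05 + 0.1137·0.08 + 0.162·0.6
      = 0.00048 + 0.005712 + 0.004896 + 0.009265 + 0.009096 + 0.0972 = 0.126649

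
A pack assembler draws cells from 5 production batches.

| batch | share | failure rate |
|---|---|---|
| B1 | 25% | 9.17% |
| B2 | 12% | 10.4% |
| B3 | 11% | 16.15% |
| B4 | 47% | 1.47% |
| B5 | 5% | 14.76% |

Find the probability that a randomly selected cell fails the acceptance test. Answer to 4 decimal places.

P(F) = P(F|B1)·P(B1) + P(F|B2)·P(B2) + P(F|B3)·P(B3) + P(F|B4)·P(B4) + P(F|B5)·P(B5)
      = 0.0917·0.25 + 0.104·0.12 + 0.1615·0.11 + 0.0147·0.47 + 0.1476·0.05
      = 0.022925 + 0.01248 + 0.017765 + 0.006909 + 0.00738 = 0.067459

P(F) ≈ 0.0675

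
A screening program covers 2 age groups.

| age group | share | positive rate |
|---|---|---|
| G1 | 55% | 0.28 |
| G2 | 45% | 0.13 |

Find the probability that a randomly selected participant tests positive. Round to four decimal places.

P(T) ≈ 0.2125

P(T) = P(T|G1)·P(G1) + P(T|G2)·P(G2)
      = 0.28·0.55 + 0.13·0.45
      = 0.154 + 0.0585 = 0.2125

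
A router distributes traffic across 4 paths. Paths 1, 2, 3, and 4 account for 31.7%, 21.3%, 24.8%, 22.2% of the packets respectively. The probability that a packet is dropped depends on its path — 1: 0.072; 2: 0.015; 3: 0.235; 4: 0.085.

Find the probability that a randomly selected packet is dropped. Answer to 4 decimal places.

P(L) = P(L|1)·P(1) + P(L|2)·P(2) + P(L|3)·P(3) + P(L|4)·P(4)
      = 0.072·0.317 + 0.015·0.213 + 0.235·0.248 + 0.085·0.222
      = 0.022824 + 0.003195 + 0.05828 + 0.01887 = 0.103169

0.1032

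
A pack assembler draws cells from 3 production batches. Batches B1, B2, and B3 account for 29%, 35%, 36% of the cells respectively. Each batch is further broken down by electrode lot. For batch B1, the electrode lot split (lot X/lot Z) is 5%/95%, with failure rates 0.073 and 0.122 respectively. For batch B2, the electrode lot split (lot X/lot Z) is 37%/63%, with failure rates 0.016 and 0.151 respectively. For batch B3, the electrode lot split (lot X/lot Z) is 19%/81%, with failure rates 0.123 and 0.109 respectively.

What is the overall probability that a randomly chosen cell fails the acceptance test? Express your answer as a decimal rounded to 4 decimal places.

P(F|B1) = 0.05·0.073 + 0.95·0.122 = 0.00365 + 0.1159 = 0.11955
P(F|B2) = 0.37·0.016 + 0.63·0.151 = 0.00592 + 0.09513 = 0.10105
P(F|B3) = 0.19·0.123 + 0.81·0.109 = 0.02337 + 0.08829 = 0.11166
Then overall,
P(F) = 0.29·0.11955 + 0.35·0.10105 + 0.36·0.11166
      = 0.0346695 + 0.0353675 + 0.0401976 = 0.1102346

P(F) ≈ 0.1102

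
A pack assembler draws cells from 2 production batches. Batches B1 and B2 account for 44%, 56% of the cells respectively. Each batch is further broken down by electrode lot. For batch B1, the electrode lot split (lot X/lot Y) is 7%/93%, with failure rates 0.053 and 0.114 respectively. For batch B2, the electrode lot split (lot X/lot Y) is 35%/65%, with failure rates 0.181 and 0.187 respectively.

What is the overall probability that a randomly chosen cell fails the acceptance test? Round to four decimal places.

P(F) ≈ 0.1518

P(F|B1) = 0.07·0.053 + 0.93·0.114 = 0.00371 + 0.10602 = 0.10973
P(F|B2) = 0.35·0.181 + 0.65·0.187 = 0.06335 + 0.12155 = 0.1849
By total probability over the outer partition,
P(F) = 0.44·0.10973 + 0.56·0.1849
      = 0.0482812 + 0.103544 = 0.1518252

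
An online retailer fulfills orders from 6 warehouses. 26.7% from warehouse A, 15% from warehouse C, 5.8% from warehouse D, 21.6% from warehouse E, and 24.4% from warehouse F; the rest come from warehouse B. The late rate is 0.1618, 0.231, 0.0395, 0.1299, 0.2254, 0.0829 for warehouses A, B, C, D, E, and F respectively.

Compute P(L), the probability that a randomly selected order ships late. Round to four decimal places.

0.1406

P(B) = 1 − (0.267 + 0.15 + 0.058 + 0.216 + 0.244) = 0.065.
P(L) = P(L|A)·P(A) + P(L|B)·P(B) + P(L|C)·P(C) + P(L|D)·P(D) + P(L|E)·P(E) + P(L|F)·P(F)
      = 0.1618·0.267 + 0.231·0.065 + 0.0395·0.15 + 0.1299·0.058 + 0.2254·0.216 + 0.0829·0.244
      = 0.0432006 + 0.015015 + 0.005925 + 0.0075342 + 0.0486864 + 0.0202276 = 0.1405888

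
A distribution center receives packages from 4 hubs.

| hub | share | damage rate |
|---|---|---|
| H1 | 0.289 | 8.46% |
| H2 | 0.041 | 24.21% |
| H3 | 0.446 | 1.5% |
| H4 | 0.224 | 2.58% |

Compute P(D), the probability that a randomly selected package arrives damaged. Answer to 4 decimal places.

P(D) ≈ 0.0468

P(D) = P(D|H1)·P(H1) + P(D|H2)·P(H2) + P(D|H3)·P(H3) + P(D|H4)·P(H4)
      = 0.0846·0.289 + 0.2421·0.041 + 0.015·0.446 + 0.0258·0.224
      = 0.0244494 + 0.0099261 + 0.00669 + 0.0057792 = 0.0468447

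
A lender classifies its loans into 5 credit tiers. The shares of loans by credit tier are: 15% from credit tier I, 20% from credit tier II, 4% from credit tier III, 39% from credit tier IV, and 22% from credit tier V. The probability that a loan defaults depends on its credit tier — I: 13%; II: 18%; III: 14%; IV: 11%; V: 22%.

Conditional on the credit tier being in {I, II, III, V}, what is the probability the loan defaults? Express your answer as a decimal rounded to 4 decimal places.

0.1795

Let S = {I, II, III, V}.
P(S) = 0.15 + 0.2 + 0.04 + 0.22 = 0.61.
P(D ∩ S) = 0.13·0.15 + 0.18·0.2 + 0.14·0.04 + 0.22·0.22 = 0.0195 + 0.036 + 0.0056 + 0.0484 = 0.1095.
P(D | S) = 0.1095 / 0.61 = 0.179508…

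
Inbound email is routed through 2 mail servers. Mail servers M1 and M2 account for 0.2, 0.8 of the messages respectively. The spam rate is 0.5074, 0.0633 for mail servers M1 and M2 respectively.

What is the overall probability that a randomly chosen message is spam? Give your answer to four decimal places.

P(S) = P(S|M1)·P(M1) + P(S|M2)·P(M2)
      = 0.5074·0.2 + 0.0633·0.8
      = 0.10148 + 0.05064 = 0.15212

0.1521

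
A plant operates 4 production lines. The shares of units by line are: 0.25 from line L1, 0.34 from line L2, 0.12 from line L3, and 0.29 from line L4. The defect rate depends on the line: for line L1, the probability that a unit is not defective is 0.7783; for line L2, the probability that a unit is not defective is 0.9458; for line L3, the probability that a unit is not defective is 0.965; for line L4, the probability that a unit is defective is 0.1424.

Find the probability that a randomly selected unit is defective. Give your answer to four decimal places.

0.1193

P(D|L1) = 1 − 0.7783 = 0.2217.
P(D|L2) = 1 − 0.9458 = 0.0542.
P(D|L3) = 1 − 0.965 = 0.035.
P(D) = P(D|L1)·P(L1) + P(D|L2)·P(L2) + P(D|L3)·P(L3) + P(D|L4)·P(L4)
      = 0.2217·0.25 + 0.0542·0.34 + 0.035·0.12 + 0.1424·0.29
      = 0.055425 + 0.018428 + 0.0042 + 0.041296 = 0.119349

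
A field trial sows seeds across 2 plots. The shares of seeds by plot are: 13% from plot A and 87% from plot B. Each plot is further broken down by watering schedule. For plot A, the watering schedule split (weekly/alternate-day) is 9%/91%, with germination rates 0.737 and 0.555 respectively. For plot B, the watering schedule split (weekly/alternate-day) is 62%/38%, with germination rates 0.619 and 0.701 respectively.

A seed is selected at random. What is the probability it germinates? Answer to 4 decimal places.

P(G|A) = 0.09·0.737 + 0.91·0.555 = 0.06633 + 0.50505 = 0.57138
P(G|B) = 0.62·0.619 + 0.38·0.701 = 0.38378 + 0.26638 = 0.65016
By total probability over the outer partition,
P(G) = 0.13·0.57138 + 0.87·0.65016
      = 0.0742794 + 0.5656392 = 0.6399186

P(G) ≈ 0.6399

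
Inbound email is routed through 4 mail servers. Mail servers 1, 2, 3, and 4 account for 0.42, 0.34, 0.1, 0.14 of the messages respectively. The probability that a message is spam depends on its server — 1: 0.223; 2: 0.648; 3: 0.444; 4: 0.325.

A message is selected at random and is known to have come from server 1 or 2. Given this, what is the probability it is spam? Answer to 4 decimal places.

P(S|J) ≈ 0.4131

Let J = {1, 2}.
P(J) = 0.42 + 0.34 = 0.76.
P(S ∩ J) = 0.223·0.42 + 0.648·0.34 = 0.09366 + 0.22032 = 0.31398.
P(S | J) = 0.31398 / 0.76 = 0.413132…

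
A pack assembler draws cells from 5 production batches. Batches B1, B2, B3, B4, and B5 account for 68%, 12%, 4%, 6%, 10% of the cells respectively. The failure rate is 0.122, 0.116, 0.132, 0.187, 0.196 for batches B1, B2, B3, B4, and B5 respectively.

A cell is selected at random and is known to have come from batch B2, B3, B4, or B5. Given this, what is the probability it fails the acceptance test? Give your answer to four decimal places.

P(F|S) ≈ 0.1563

Let S = {B2, B3, B4, B5}.
P(S) = 0.12 + 0.04 + 0.06 + 0.1 = 0.32.
P(F ∩ S) = 0.116·0.12 + 0.132·0.04 + 0.187·0.06 + 0.196·0.1 = 0.01392 + 0.00528 + 0.01122 + 0.0196 = 0.05002.
P(F | S) = 0.05002 / 0.32 = 0.156313…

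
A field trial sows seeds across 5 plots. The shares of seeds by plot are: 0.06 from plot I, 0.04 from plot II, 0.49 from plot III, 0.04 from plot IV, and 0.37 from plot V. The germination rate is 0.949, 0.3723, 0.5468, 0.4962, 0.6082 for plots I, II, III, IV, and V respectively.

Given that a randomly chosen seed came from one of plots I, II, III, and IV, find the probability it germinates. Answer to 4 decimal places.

0.5708

Let S = {I, II, III, IV}.
P(S) = 0.06 + 0.04 + 0.49 + 0.04 = 0.63.
P(G ∩ S) = 0.949·0.06 + 0.3723·0.04 + 0.5468·0.49 + 0.4962·0.04 = 0.05694 + 0.014892 + 0.267932 + 0.019848 = 0.359612.
P(G | S) = 0.359612 / 0.63 = 0.570813…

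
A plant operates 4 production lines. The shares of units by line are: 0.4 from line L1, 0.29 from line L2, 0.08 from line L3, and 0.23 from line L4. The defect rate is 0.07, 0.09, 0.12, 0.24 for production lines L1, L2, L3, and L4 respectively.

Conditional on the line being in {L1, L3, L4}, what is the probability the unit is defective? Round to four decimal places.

P(D|S) ≈ 0.1307

Let S = {L1, L3, L4}.
P(S) = 0.4 + 0.08 + 0.23 = 0.71.
P(D ∩ S) = 0.07·0.4 + 0.12·0.08 + 0.24·0.23 = 0.028 + 0.0096 + 0.0552 = 0.0928.
P(D | S) = 0.0928 / 0.71 = 0.130704…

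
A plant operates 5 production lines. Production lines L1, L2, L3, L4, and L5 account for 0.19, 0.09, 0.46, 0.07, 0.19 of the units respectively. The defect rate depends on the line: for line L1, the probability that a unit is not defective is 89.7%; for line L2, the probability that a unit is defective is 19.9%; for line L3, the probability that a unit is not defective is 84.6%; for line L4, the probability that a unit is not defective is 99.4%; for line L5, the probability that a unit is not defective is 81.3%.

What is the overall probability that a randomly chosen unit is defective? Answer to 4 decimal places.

P(D) ≈ 0.1443

P(D|L1) = 1 − 0.897 = 0.103.
P(D|L3) = 1 − 0.846 = 0.154.
P(D|L4) = 1 − 0.994 = 0.006.
P(D|L5) = 1 − 0.813 = 0.187.
By the law of total probability,
P(D) = P(D|L1)·P(L1) + P(D|L2)·P(L2) + P(D|L3)·P(L3) + P(D|L4)·P(L4) + P(D|L5)·P(L5)
      = 0.103·0.19 + 0.199·0.09 + 0.154·0.46 + 0.006·0.07 + 0.187·0.19
      = 0.01957 + 0.01791 + 0.07084 + 0.00042 + 0.03553 = 0.14427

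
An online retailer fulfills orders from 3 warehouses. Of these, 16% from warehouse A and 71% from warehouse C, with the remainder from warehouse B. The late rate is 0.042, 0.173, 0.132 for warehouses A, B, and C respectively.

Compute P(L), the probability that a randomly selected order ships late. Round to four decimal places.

P(B) = 1 − (0.16 + 0.71) = 0.13.
Using total probability over the partition,
P(L) = P(L|A)·P(A) + P(L|B)·P(B) + P(L|C)·P(C)
      = 0.042·0.16 + 0.173·0.13 + 0.132·0.71
      = 0.00672 + 0.02249 + 0.09372 = 0.12293

0.1229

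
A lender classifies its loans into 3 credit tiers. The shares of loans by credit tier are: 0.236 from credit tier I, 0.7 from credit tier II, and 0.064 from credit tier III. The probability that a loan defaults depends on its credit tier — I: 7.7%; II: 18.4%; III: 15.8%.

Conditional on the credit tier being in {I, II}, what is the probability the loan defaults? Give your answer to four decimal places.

0.1570

Let S = {I, II}.
P(S) = 0.236 + 0.7 = 0.936.
P(D ∩ S) = 0.077·0.236 + 0.184·0.7 = 0.018172 + 0.1288 = 0.146972.
P(D | S) = 0.146972 / 0.936 = 0.157021…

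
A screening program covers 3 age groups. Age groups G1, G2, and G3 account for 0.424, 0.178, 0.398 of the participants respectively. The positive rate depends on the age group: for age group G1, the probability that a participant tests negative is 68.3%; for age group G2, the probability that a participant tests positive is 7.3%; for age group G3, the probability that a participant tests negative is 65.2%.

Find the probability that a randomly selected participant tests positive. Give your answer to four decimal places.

P(T|G1) = 1 − 0.683 = 0.317.
P(T|G3) = 1 − 0.652 = 0.348.
P(T) = P(T|G1)·P(G1) + P(T|G2)·P(G2) + P(T|G3)·P(G3)
      = 0.317·0.424 + 0.073·0.178 + 0.348·0.398
      = 0.134408 + 0.012994 + 0.138504 = 0.285906

0.2859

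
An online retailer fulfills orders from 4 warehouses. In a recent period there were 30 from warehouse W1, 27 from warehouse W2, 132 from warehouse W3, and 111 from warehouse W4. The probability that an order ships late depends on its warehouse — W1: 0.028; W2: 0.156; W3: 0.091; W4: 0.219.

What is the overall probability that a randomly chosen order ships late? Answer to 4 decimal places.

P(L) ≈ 0.1379

Total: 30 + 27 + 132 + 111 = 300.
P(W1) = 30/300 = 0.1. P(W2) = 27/300 = 0.09. P(W3) = 132/300 = 0.44. P(W4) = 111/300 = 0.37.
By the law of total probability,
P(L) = P(L|W1)·P(W1) + P(L|W2)·P(W2) + P(L|W3)·P(W3) + P(L|W4)·P(W4)
      = 0.028·0.1 + 0.156·0.09 + 0.091·0.44 + 0.219·0.37
      = 0.0028 + 0.01404 + 0.04004 + 0.08103 = 0.13791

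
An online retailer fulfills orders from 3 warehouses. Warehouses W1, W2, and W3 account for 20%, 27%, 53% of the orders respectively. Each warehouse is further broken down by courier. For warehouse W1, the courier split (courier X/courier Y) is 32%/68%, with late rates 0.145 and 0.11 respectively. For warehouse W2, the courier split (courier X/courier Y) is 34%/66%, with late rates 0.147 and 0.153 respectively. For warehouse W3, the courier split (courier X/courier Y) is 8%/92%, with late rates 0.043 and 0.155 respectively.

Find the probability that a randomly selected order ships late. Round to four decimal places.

P(L|W1) = 0.32·0.145 + 0.68·0.11 = 0.0464 + 0.0748 = 0.1212
P(L|W2) = 0.34·0.147 + 0.66·0.153 = 0.04998 + 0.10098 = 0.15096
P(L|W3) = 0.08·0.043 + 0.92·0.155 = 0.00344 + 0.1426 = 0.14604
Then overall,
P(L) = 0.2·0.1212 + 0.27·0.15096 + 0.53·0.14604
      = 0.02424 + 0.0407592 + 0.0774012 = 0.1424004

P(L) ≈ 0.1424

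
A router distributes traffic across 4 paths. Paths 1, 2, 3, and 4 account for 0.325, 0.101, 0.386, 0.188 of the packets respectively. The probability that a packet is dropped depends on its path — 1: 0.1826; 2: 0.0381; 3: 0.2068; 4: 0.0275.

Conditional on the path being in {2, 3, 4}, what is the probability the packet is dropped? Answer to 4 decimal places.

Let S = {2, 3, 4}.
P(S) = 0.101 + 0.386 + 0.188 = 0.675.
P(L ∩ S) = 0.0381·0.101 + 0.2068·0.386 + 0.0275·0.188 = 0.0038481 + 0.0798248 + 0.00517 = 0.0888429.
P(L | S) = 0.0888429 / 0.675 = 0.131619…

0.1316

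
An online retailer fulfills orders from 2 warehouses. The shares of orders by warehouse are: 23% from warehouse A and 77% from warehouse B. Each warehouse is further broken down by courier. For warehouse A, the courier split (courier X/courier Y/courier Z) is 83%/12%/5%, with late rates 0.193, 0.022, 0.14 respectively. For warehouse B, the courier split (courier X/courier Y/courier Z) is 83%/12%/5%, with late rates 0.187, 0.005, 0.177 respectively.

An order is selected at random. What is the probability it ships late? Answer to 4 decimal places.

P(L) ≈ 0.1658

P(L|A) = 0.83·0.193 + 0.12·0.022 + 0.05·0.14 = 0.16019 + 0.00264 + 0.007 = 0.16983
P(L|B) = 0.83·0.187 + 0.12·0.005 + 0.05·0.177 = 0.15521 + 0.0006 + 0.00885 = 0.16466
By total probability over the outer partition,
P(L) = 0.23·0.16983 + 0.77·0.16466
      = 0.0390609 + 0.1267882 = 0.1658491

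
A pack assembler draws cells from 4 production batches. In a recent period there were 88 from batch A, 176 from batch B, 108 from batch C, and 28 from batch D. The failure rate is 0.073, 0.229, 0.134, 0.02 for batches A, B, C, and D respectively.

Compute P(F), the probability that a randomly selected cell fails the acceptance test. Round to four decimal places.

Total: 88 + 176 + 108 + 28 = 400.
P(A) = 88/400 = 0.22. P(B) = 176/400 = 0.44. P(C) = 108/400 = 0.27. P(D) = 28/400 = 0.07.
P(F) = P(F|A)·P(A) + P(F|B)·P(B) + P(F|C)·P(C) + P(F|D)·P(D)
      = 0.073·0.22 + 0.229·0.44 + 0.134·0.27 + 0.02·0.07
      = 0.01606 + 0.10076 + 0.03618 + 0.0014 = 0.1544

P(F) ≈ 0.1544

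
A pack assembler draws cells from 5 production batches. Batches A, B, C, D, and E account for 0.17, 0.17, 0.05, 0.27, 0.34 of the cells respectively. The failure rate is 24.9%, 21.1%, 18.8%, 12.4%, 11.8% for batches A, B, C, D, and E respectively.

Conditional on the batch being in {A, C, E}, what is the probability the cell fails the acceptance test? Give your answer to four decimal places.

Let S = {A, C, E}.
P(S) = 0.17 + 0.05 + 0.34 = 0.56.
P(F ∩ S) = 0.249·0.17 + 0.188·0.05 + 0.118·0.34 = 0.04233 + 0.0094 + 0.04012 = 0.09185.
P(F | S) = 0.09185 / 0.56 = 0.164018…

P(F|S) ≈ 0.1640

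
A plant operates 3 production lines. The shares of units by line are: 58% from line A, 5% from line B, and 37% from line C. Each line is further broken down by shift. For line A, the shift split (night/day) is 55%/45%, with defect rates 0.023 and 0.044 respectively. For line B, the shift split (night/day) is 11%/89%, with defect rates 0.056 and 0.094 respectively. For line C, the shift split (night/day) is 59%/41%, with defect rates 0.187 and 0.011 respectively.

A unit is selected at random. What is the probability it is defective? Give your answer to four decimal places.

0.0658

P(D|A) = 0.55·0.023 + 0.45·0.044 = 0.01265 + 0.0198 = 0.03245
P(D|B) = 0.11·0.056 + 0.89·0.094 = 0.00616 + 0.08366 = 0.08982
P(D|C) = 0.59·0.187 + 0.41·0.011 = 0.11033 + 0.00451 = 0.11484
By total probability over the outer partition,
P(D) = 0.58·0.03245 + 0.05·0.08982 + 0.37·0.11484
      = 0.018821 + 0.004491 + 0.0424908 = 0.0658028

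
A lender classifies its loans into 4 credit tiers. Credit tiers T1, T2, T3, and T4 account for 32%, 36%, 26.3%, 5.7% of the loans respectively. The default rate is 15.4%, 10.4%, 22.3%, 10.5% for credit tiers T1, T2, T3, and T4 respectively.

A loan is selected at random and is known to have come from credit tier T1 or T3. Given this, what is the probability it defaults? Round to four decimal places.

P(D|S) ≈ 0.1851

Let S = {T1, T3}.
P(S) = 0.32 + 0.263 = 0.583.
P(D ∩ S) = 0.154·0.32 + 0.223·0.263 = 0.04928 + 0.058649 = 0.107929.
P(D | S) = 0.107929 / 0.583 = 0.185127…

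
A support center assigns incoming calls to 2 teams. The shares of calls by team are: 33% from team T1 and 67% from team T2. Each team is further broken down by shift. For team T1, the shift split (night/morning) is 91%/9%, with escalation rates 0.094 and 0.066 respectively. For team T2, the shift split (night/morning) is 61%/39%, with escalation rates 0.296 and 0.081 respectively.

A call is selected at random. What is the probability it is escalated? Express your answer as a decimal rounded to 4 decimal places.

0.1723

P(E|T1) = 0.91·0.094 + 0.09·0.066 = 0.08554 + 0.00594 = 0.09148
P(E|T2) = 0.61·0.296 + 0.39·0.081 = 0.18056 + 0.03159 = 0.21215
By total probability over the outer partition,
P(E) = 0.33·0.09148 + 0.67·0.21215
      = 0.0301884 + 0.1421405 = 0.1723289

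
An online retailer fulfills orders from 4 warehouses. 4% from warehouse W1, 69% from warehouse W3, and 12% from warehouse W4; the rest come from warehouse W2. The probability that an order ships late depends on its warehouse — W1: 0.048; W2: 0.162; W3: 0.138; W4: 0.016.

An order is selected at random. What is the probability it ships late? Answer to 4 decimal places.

P(L) ≈ 0.1234

P(W2) = 1 − (0.04 + 0.69 + 0.12) = 0.15.
P(L) = P(L|W1)·P(W1) + P(L|W2)·P(W2) + P(L|W3)·P(W3) + P(L|W4)·P(W4)
      = 0.048·0.04 + 0.162·0.15 + 0.138·0.69 + 0.016·0.12
      = 0.00192 + 0.0243 + 0.09522 + 0.00192 = 0.12336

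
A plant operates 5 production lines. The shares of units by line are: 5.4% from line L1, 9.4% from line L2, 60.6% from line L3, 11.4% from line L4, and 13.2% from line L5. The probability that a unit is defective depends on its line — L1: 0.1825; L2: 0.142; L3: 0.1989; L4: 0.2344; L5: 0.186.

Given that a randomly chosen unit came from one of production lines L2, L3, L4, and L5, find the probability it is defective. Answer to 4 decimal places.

P(D|S) ≈ 0.1957

Let S = {L2, L3, L4, L5}.
P(S) = 0.094 + 0.606 + 0.114 + 0.132 = 0.946.
P(D ∩ S) = 0.142·0.094 + 0.1989·0.606 + 0.2344·0.114 + 0.186·0.132 = 0.013348 + 0.1205334 + 0.0267216 + 0.024552 = 0.185155.
P(D | S) = 0.185155 / 0.946 = 0.195724…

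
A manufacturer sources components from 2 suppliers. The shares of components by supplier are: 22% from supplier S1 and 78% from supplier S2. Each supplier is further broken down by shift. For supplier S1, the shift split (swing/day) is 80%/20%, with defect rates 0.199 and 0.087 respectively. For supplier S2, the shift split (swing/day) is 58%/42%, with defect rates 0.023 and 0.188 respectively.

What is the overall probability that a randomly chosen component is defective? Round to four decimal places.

P(D|S1) = 0.8·0.199 + 0.2·0.087 = 0.1592 + 0.0174 = 0.1766
P(D|S2) = 0.58·0.023 + 0.42·0.188 = 0.01334 + 0.07896 = 0.0923
By total probability over the outer partition,
P(D) = 0.22·0.1766 + 0.78·0.0923
      = 0.038852 + 0.071994 = 0.110846

P(D) ≈ 0.1108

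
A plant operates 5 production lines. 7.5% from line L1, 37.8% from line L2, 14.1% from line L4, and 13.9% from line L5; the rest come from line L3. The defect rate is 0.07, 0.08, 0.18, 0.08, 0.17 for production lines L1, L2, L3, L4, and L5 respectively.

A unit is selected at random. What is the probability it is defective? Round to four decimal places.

P(D) ≈ 0.1185

P(L3) = 1 − (0.075 + 0.378 + 0.141 + 0.139) = 0.267.
P(D) = P(D|L1)·P(L1) + P(D|L2)·P(L2) + P(D|L3)·P(L3) + P(D|L4)·P(L4) + P(D|L5)·P(L5)
      = 0.07·0.075 + 0.08·0.378 + 0.18·0.267 + 0.08·0.141 + 0.17·0.139
      = 0.00525 + 0.03024 + 0.04806 + 0.01128 + 0.02363 = 0.11846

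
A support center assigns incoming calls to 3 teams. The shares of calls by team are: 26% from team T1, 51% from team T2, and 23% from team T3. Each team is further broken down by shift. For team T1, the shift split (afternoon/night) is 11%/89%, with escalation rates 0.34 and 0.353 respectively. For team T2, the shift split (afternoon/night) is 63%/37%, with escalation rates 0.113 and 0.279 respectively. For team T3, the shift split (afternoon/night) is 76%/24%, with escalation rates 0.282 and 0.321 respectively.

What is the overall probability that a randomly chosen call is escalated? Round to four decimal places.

0.2474

P(E|T1) = 0.11·0.34 + 0.89·0.353 = 0.0374 + 0.31417 = 0.35157
P(E|T2) = 0.63·0.113 + 0.37·0.279 = 0.07119 + 0.10323 = 0.17442
P(E|T3) = 0.76·0.282 + 0.24·0.321 = 0.21432 + 0.07704 = 0.29136
By total probability over the outer partition,
P(E) = 0.26·0.35157 + 0.51·0.17442 + 0.23·0.29136
      = 0.0914082 + 0.0889542 + 0.0670128 = 0.2473752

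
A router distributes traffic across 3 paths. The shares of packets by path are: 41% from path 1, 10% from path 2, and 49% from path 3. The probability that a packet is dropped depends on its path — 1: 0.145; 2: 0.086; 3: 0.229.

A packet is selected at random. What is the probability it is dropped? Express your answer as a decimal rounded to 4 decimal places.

P(L) ≈ 0.1803

P(L) = P(L|1)·P(1) + P(L|2)·P(2) + P(L|3)·P(3)
      = 0.145·0.41 + 0.086·0.1 + 0.229·0.49
      = 0.05945 + 0.0086 + 0.11221 = 0.18026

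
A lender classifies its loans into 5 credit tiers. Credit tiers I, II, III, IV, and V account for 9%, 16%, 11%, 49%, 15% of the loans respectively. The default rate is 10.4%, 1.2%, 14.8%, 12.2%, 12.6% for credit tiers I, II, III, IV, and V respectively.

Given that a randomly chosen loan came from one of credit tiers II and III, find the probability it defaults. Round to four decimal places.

Let S = {II, III}.
P(S) = 0.16 + 0.11 = 0.27.
P(D ∩ S) = 0.012·0.16 + 0.148·0.11 = 0.00192 + 0.01628 = 0.0182.
P(D | S) = 0.0182 / 0.27 = 0.067407…

P(D|S) ≈ 0.0674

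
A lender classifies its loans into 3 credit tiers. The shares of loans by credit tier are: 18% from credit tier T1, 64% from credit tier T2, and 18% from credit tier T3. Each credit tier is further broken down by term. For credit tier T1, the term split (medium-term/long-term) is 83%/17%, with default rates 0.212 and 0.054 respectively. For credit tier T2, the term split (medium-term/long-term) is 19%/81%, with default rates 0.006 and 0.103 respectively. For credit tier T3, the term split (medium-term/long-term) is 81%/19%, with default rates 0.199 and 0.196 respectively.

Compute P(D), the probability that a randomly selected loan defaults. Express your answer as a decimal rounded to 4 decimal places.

P(D|T1) = 0.83·0.212 + 0.17·0.054 = 0.17596 + 0.00918 = 0.18514
P(D|T2) = 0.19·0.006 + 0.81·0.103 = 0.00114 + 0.08343 = 0.08457
P(D|T3) = 0.81·0.199 + 0.19·0.196 = 0.16119 + 0.03724 = 0.19843
By total probability over the outer partition,
P(D) = 0.18·0.18514 + 0.64·0.08457 + 0.18·0.19843
      = 0.0333252 + 0.0541248 + 0.0357174 = 0.1231674

P(D) ≈ 0.1232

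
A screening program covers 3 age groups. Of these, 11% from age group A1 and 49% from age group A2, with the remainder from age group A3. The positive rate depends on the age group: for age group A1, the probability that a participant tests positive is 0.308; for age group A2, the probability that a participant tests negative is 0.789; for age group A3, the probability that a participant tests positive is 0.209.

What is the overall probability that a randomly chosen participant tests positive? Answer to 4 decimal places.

P(A3) = 1 − (0.11 + 0.49) = 0.4.
P(T|A2) = 1 − 0.789 = 0.211.
P(T) = P(T|A1)·P(A1) + P(T|A2)·P(A2) + P(T|A3)·P(A3)
      = 0.308·0.11 + 0.211·0.49 + 0.209·0.4
      = 0.03388 + 0.10339 + 0.0836 = 0.22087

P(T) ≈ 0.2209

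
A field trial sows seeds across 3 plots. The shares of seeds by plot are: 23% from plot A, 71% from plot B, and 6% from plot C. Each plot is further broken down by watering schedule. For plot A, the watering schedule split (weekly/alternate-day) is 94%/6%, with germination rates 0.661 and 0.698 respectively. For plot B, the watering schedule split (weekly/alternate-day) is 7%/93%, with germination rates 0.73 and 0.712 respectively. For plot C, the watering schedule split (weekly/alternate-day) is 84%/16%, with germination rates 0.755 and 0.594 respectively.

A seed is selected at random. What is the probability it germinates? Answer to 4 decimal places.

0.7027

P(G|A) = 0.94·0.661 + 0.06·0.698 = 0.62134 + 0.04188 = 0.66322
P(G|B) = 0.07·0.73 + 0.93·0.712 = 0.0511 + 0.66216 = 0.71326
P(G|C) = 0.84·0.755 + 0.16·0.594 = 0.6342 + 0.09504 = 0.72924
Then overall,
P(G) = 0.23·0.66322 + 0.71·0.71326 + 0.06·0.72924
      = 0.1525406 + 0.5064146 + 0.0437544 = 0.7027096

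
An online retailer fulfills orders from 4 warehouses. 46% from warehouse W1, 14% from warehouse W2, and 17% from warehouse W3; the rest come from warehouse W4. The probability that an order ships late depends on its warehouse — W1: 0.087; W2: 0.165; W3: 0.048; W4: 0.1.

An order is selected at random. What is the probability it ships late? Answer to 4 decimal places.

P(W4) = 1 − (0.46 + 0.14 + 0.17) = 0.23.
P(L) = P(L|W1)·P(W1) + P(L|W2)·P(W2) + P(L|W3)·P(W3) + P(L|W4)·P(W4)
      = 0.087·0.46 + 0.165·0.14 + 0.048·0.17 + 0.1·0.23
      = 0.04002 + 0.0231 + 0.00816 + 0.023 = 0.09428

0.0943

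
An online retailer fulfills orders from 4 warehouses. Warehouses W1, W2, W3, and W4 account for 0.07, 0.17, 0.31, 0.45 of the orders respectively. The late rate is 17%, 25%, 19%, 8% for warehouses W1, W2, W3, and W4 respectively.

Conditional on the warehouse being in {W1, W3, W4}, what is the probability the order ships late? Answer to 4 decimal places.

Let S = {W1, W3, W4}.
P(S) = 0.07 + 0.31 + 0.45 = 0.83.
P(L ∩ S) = 0.17·0.07 + 0.19·0.31 + 0.08·0.45 = 0.0119 + 0.0589 + 0.036 = 0.1068.
P(L | S) = 0.1068 / 0.83 = 0.128675…

P(L|S) ≈ 0.1287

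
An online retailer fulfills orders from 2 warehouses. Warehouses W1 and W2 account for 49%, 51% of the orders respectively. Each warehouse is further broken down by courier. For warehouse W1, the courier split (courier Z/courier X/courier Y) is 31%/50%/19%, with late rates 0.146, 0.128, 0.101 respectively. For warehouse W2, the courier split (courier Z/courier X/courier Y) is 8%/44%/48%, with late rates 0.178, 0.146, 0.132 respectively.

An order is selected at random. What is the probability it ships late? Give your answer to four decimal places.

0.1353

P(L|W1) = 0.31·0.146 + 0.5·0.128 + 0.19·0.101 = 0.04526 + 0.064 + 0.01919 = 0.12845
P(L|W2) = 0.08·0.178 + 0.44·0.146 + 0.48·0.132 = 0.01424 + 0.06424 + 0.06336 = 0.14184
By total probability over the outer partition,
P(L) = 0.49·0.12845 + 0.51·0.14184
      = 0.0629405 + 0.0723384 = 0.1352789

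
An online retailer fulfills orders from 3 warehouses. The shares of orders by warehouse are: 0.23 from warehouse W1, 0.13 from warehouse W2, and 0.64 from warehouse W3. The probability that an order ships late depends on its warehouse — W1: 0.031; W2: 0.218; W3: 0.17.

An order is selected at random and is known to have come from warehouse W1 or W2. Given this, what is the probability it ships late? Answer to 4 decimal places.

P(L|S) ≈ 0.0985

Let S = {W1, W2}.
P(S) = 0.23 + 0.13 = 0.36.
P(L ∩ S) = 0.031·0.23 + 0.218·0.13 = 0.00713 + 0.02834 = 0.03547.
P(L | S) = 0.03547 / 0.36 = 0.098528…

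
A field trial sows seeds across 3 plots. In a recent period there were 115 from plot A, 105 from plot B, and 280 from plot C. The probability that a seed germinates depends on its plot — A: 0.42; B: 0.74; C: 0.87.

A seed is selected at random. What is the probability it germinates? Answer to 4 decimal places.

Total: 115 + 105 + 280 = 500.
P(A) = 115/500 = 0.23. P(B) = 105/500 = 0.21. P(C) = 280/500 = 0.56.
By the law of total probability,
P(G) = P(G|A)·P(A) + P(G|B)·P(B) + P(G|C)·P(C)
      = 0.42·0.23 + 0.74·0.21 + 0.87·0.56
      = 0.0966 + 0.1554 + 0.4872 = 0.7392

P(G) ≈ 0.7392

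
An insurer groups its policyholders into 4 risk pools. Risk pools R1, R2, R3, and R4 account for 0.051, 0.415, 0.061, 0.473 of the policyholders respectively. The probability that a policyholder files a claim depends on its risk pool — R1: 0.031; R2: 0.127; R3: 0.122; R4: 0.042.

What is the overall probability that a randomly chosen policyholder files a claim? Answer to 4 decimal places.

Using total probability over the partition,
P(C) = P(C|R1)·P(R1) + P(C|R2)·P(R2) + P(C|R3)·P(R3) + P(C|R4)·P(R4)
      = 0.031·0.051 + 0.127·0.415 + 0.122·0.061 + 0.042·0.473
      = 0.001581 + 0.052705 + 0.007442 + 0.019866 = 0.081594

P(C) ≈ 0.0816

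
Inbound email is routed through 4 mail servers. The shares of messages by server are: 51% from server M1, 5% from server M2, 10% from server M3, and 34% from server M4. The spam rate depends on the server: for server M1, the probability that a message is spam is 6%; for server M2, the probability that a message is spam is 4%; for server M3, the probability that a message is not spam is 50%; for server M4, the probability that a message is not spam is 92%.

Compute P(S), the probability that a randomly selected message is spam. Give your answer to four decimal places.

P(S|M3) = 1 − 0.5 = 0.5.
P(S|M4) = 1 − 0.92 = 0.08.
P(S) = P(S|M1)·P(M1) + P(S|M2)·P(M2) + P(S|M3)·P(M3) + P(S|M4)·P(M4)
      = 0.06·0.51 + 0.04·0.05 + 0.5·0.1 + 0.08·0.34
      = 0.0306 + 0.002 + 0.05 + 0.0272 = 0.1098

P(S) ≈ 0.1098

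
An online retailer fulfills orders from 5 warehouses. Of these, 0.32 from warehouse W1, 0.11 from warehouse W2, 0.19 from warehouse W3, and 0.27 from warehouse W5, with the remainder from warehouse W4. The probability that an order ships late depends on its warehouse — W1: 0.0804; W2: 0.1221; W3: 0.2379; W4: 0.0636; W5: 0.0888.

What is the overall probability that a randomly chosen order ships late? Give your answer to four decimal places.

P(W4) = 1 − (0.32 + 0.11 + 0.19 + 0.27) = 0.11.
Using total probability over the partition,
P(L) = P(L|W1)·P(W1) + P(L|W2)·P(W2) + P(L|W3)·P(W3) + P(L|W4)·P(W4) + P(L|W5)·P(W5)
      = 0.0804·0.32 + 0.1221·0.11 + 0.2379·0.19 + 0.0636·0.11 + 0.0888·0.27
      = 0.025728 + 0.013431 + 0.045201 + 0.006996 + 0.023976 = 0.115332

0.1153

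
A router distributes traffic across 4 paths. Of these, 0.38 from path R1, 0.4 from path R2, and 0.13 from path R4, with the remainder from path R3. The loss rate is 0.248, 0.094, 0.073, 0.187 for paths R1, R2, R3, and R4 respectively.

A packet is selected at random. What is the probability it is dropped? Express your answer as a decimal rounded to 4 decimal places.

0.1627

P(R3) = 1 − (0.38 + 0.4 + 0.13) = 0.09.
P(L) = P(L|R1)·P(R1) + P(L|R2)·P(R2) + P(L|R3)·P(R3) + P(L|R4)·P(R4)
      = 0.248·0.38 + 0.094·0.4 + 0.073·0.09 + 0.187·0.13
      = 0.09424 + 0.0376 + 0.00657 + 0.02431 = 0.16272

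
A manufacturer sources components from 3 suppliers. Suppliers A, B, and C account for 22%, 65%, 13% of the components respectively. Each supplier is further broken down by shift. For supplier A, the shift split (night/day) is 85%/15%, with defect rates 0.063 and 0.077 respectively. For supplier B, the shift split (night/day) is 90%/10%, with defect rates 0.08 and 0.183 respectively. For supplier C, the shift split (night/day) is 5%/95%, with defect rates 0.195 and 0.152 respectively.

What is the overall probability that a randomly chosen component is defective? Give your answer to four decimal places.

P(D|A) = 0.85·0.063 + 0.15·0.077 = 0.05355 + 0.01155 = 0.0651
P(D|B) = 0.9·0.08 + 0.1·0.183 = 0.072 + 0.0183 = 0.0903
P(D|C) = 0.05·0.195 + 0.95·0.152 = 0.00975 + 0.1444 = 0.15415
Then overall,
P(D) = 0.22·0.0651 + 0.65·0.0903 + 0.13·0.15415
      = 0.014322 + 0.058695 + 0.0200395 = 0.0930565

0.0931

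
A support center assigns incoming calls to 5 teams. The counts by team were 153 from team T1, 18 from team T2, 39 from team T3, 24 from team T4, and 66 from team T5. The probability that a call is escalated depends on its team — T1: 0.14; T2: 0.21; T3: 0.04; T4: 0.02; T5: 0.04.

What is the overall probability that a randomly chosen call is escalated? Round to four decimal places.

Total: 153 + 18 + 39 + 24 + 66 = 300.
P(T1) = 153/300 = 0.51. P(T2) = 18/300 = 0.06. P(T3) = 39/300 = 0.13. P(T4) = 24/300 = 0.08. P(T5) = 66/300 = 0.22.
By the law of total probability,
P(E) = P(E|T1)·P(T1) + P(E|T2)·P(T2) + P(E|T3)·P(T3) + P(E|T4)·P(T4) + P(E|T5)·P(T5)
      = 0.14·0.51 + 0.21·0.06 + 0.04·0.13 + 0.02·0.08 + 0.04·0.22
      = 0.0714 + 0.0126 + 0.0052 + 0.0016 + 0.0088 = 0.0996

P(E) ≈ 0.0996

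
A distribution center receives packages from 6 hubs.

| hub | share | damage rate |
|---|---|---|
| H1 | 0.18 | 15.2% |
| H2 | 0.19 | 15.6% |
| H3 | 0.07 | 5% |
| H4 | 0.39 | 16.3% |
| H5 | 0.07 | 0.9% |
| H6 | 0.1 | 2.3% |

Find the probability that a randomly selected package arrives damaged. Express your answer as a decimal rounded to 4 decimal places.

0.1270

P(D) = P(D|H1)·P(H1) + P(D|H2)·P(H2) + P(D|H3)·P(H3) + P(D|H4)·P(H4) + P(D|H5)·P(H5) + P(D|H6)·P(H6)
      = 0.152·0.18 + 0.156·0.19 + 0.05·0.07 + 0.163·0.39 + 0.009·0.07 + 0.023·0.1
      = 0.02736 + 0.02964 + 0.0035 + 0.06357 + 0.00063 + 0.0023 = 0.127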